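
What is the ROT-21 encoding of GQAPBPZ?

G(6): 6+21=27≡1 → B
Q(16): 16+21=37≡11 → L
A(0): 0+21=21 → V
P(15): 15+21=36≡10 → K
B(1): 1+21=22 → W
P(15): 15+21=36≡10 → K
Z(25): 25+21=46≡20 → U

BLVKWKU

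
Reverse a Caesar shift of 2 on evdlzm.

ctbjxk

e(4): 4−2=2 → c
v(21): 21−2=19 → t
d(3): 3−2=1 → b
l(11): 11−2=9 → j
z(25): 25−2=23 → x
m(12): 12−2=10 → k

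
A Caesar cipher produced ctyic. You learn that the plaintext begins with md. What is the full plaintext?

mdism

From the crib: c(2)−m(12)=-10≡16, so the shift is 16.
Subtract 16 from each ciphertext letter:
c(2): 2−16=-14≡12 → m
t(19): 19−16=3 → d
y(24): 24−16=8 → i
i(8): 8−16=-8≡18 → s
c(2): 2−16=-14≡12 → m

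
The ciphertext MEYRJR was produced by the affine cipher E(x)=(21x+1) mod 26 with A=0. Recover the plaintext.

The inverse of 21 mod 26 is 5, since 21·5=105≡1. Apply D(y)=5·(y−1) mod 26:
M(12): 5·(12−1)=55≡3 → D
E(4): 5·(4−1)=15 → P
Y(24): 5·(24−1)=115≡11 → L
R(17): 5·(17−1)=80≡2 → C
J(9): 5·(9−1)=40≡14 → O
R(17): 5·(17−1)=80≡2 → C

DPLCOC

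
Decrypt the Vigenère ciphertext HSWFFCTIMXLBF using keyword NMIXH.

UGOIYPHAPQYPX

Repeat the key across the ciphertext: NMIXHNMIXHNMI
H(7)−N(13): -6≡20 → U
S(18)−M(12): 6 → G
W(22)−I(8): 14 → O
F(5)−X(23): -18≡8 → I
F(5)−H(7): -2≡24 → Y
C(2)−N(13): -11≡15 → P
T(19)−M(12): 7 → H
I(8)−I(8): 0 → A
M(12)−X(23): -11≡15 → P
X(23)−H(7): 16 → Q
L(11)−N(13): -2≡24 → Y
B(1)−M(12): -11≡15 → P
F(5)−I(8): -3≡23 → X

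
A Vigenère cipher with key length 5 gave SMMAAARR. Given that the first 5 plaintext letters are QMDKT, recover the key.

CAJQH

Subtract each crib letter from the matching ciphertext letter (mod 26):
S(18)−Q(16)=2 → C
M(12)−M(12)=0 → A
M(12)−D(3)=9 → J
A(0)−K(10)=-10≡16 → Q
A(0)−T(19)=-19≡7 → H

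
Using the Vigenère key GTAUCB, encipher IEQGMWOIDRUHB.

Repeat the key across the message: GTAUCBGTAUCBG
I(8)+G(6): 14 → O
E(4)+T(19): 23 → X
Q(16)+A(0): 16 → Q
G(6)+U(20): 26≡0 → A
M(12)+C(2): 14 → O
W(22)+B(1): 23 → X
O(14)+G(6): 20 → U
I(8)+T(19): 27≡1 → B
D(3)+A(0): 3 → D
R(17)+U(20): 37≡11 → L
U(20)+C(2): 22 → W
H(7)+B(1): 8 → I
B(1)+G(6): 7 → H

OXQAOXUBDLWIH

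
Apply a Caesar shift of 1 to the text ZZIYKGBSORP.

AAJZLHCTPSQ

Z(25): 25+1=26≡0 → A
Z(25): 25+1=26≡0 → A
I(8): 8+1=9 → J
Y(24): 24+1=25 → Z
K(10): 10+1=11 → L
G(6): 6+1=7 → H
B(1): 1+1=2 → C
S(18): 18+1=19 → T
O(14): 14+1=15 → P
R(17): 17+1=18 → S
P(15): 15+1=16 → Q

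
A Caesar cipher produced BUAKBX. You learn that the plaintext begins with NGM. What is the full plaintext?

NGMWNJ

From the crib: B(1)−N(13)=-12≡14, so the shift is 14.
Subtract 14 from each ciphertext letter:
B(1): 1−14=-13≡13 → N
U(20): 20−14=6 → G
A(0): 0−14=-14≡12 → M
K(10): 10−14=-4≡22 → W
B(1): 1−14=-13≡13 → N
X(23): 23−14=9 → J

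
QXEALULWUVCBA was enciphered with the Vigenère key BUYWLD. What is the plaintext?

PDGEARKCWZRYZ

Repeat the key across the ciphertext: BUYWLDBUYWLDB
Q(16)−B(1): 15 → P
X(23)−U(20): 3 → D
E(4)−Y(24): -20≡6 → G
A(0)−W(22): -22≡4 → E
L(11)−L(11): 0 → A
U(20)−D(3): 17 → R
L(11)−B(1): 10 → K
W(22)−U(20): 2 → C
U(20)−Y(24): -4≡22 → W
V(21)−W(22): -1≡25 → Z
C(2)−L(11): -9≡17 → R
B(1)−D(3): -2≡24 → Y
A(0)−B(1): -1≡25 → Z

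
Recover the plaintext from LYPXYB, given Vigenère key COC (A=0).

Repeat the key across the ciphertext: COCCOC
L(11)−C(2): 9 → J
Y(24)−O(14): 10 → K
P(15)−C(2): 13 → N
X(23)−C(2): 21 → V
Y(24)−O(14): 10 → K
B(1)−C(2): -1≡25 → Z

JKNVKZ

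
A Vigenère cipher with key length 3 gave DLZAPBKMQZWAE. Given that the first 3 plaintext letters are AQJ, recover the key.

Subtract each crib letter from the matching ciphertext letter (mod 26):
D(3)−A(0)=3 → D
L(11)−Q(16)=-5≡21 → V
Z(25)−J(9)=16 → Q

DVQ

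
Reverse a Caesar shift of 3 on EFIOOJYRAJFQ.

E(4): 4−3=1 → B
F(5): 5−3=2 → C
I(8): 8−3=5 → F
O(14): 14−3=11 → L
O(14): 14−3=11 → L
J(9): 9−3=6 → G
Y(24): 24−3=21 → V
R(17): 17−3=14 → O
A(0): 0−3=-3≡23 → X
J(9): 9−3=6 → G
F(5): 5−3=2 → C
Q(16): 16−3=13 → N

BCFLLGVOXGCN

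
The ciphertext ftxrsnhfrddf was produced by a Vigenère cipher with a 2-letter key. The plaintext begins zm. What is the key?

Subtract each crib letter from the matching ciphertext letter (mod 26):
f(5)−z(25)=-20≡6 → g
t(19)−m(12)=7 → h

gh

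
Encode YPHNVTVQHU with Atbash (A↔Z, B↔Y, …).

Y(24) → B(1)
P(15) → K(10)
H(7) → S(18)
N(13) → M(12)
V(21) → E(4)
T(19) → G(6)
V(21) → E(4)
Q(16) → J(9)
H(7) → S(18)
U(20) → F(5)

BKSMEGEJSF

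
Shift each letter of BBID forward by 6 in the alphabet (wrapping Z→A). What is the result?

HHOJ

B(1): 1+6=7 → H
B(1): 1+6=7 → H
I(8): 8+6=14 → O
D(3): 3+6=9 → J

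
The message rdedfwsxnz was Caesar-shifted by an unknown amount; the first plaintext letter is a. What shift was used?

17

From the crib: r(17)−a(0)=17, so the shift is 17.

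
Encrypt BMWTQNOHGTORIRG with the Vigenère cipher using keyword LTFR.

MFBKBGTYRMTITKL

Repeat the key across the message: LTFRLTFRLTFRLTF
B(1)+L(11): 12 → M
M(12)+T(19): 31≡5 → F
W(22)+F(5): 27≡1 → B
T(19)+R(17): 36≡10 → K
Q(16)+L(11): 27≡1 → B
N(13)+T(19): 32≡6 → G
O(14)+F(5): 19 → T
H(7)+R(17): 24 → Y
G(6)+L(11): 17 → R
T(19)+T(19): 38≡12 → M
O(14)+F(5): 19 → T
R(17)+R(17): 34≡8 → I
I(8)+L(11): 19 → T
R(17)+T(19): 36≡10 → K
G(6)+F(5): 11 → L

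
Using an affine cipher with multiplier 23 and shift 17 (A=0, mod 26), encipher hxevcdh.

h(7): 23·7+17=178≡22 → w
x(23): 23·23+17=546≡0 → a
e(4): 23·4+17=109≡5 → f
v(21): 23·21+17=500≡6 → g
c(2): 23·2+17=63≡11 → l
d(3): 23·3+17=86≡8 → i
h(7): 23·7+17=178≡22 → w

wafgliw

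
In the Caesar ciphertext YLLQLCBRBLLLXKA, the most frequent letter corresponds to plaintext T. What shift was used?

18

The most frequent ciphertext letter is L (appears 6 times).
L is position 11; T is position 19.
Shift = -8≡18.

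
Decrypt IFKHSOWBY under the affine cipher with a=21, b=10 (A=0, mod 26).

The inverse of 21 mod 26 is 5, since 21·5=105≡1. Apply D(y)=5·(y−10) mod 26:
I(8): 5·(8−10)=-10≡16 → Q
F(5): 5·(5−10)=-25≡1 → B
K(10): 5·(10−10)=0 → A
H(7): 5·(7−10)=-15≡11 → L
S(18): 5·(18−10)=40≡14 → O
O(14): 5·(14−10)=20 → U
W(22): 5·(22−10)=60≡8 → I
B(1): 5·(1−10)=-45≡7 → H
Y(24): 5·(24−10)=70≡18 → S

QBALOUIHS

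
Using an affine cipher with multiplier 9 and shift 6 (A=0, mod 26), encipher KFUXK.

SZEFS

K(10): 9·10+6=96≡18 → S
F(5): 9·5+6=51≡25 → Z
U(20): 9·20+6=186≡4 → E
X(23): 9·23+6=213≡5 → F
K(10): 9·10+6=96≡18 → S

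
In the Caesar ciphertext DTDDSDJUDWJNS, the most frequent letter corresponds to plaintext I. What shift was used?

The most frequent ciphertext letter is D (appears 5 times).
D is position 3; I is position 8.
Shift = -5≡21.

21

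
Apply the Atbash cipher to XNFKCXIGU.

CMUPXCRTF

X(23) → C(2)
N(13) → M(12)
F(5) → U(20)
K(10) → P(15)
C(2) → X(23)
X(23) → C(2)
I(8) → R(17)
G(6) → T(19)
U(20) → F(5)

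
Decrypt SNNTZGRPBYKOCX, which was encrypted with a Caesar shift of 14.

S(18): 18−14=4 → E
N(13): 13−14=-1≡25 → Z
N(13): 13−14=-1≡25 → Z
T(19): 19−14=5 → F
Z(25): 25−14=11 → L
G(6): 6−14=-8≡18 → S
R(17): 17−14=3 → D
P(15): 15−14=1 → B
B(1): 1−14=-13≡13 → N
Y(24): 24−14=10 → K
K(10): 10−14=-4≡22 → W
O(14): 14−14=0 → A
C(2): 2−14=-12≡14 → O
X(23): 23−14=9 → J

EZZFLSDBNKWAOJ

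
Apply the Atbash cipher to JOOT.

J(9) → Q(16)
O(14) → L(11)
O(14) → L(11)
T(19) → G(6)

QLLG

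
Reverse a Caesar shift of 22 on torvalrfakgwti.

t(19): 19−22=-3≡23 → x
o(14): 14−22=-8≡18 → s
r(17): 17−22=-5≡21 → v
v(21): 21−22=-1≡25 → z
a(0): 0−22=-22≡4 → e
l(11): 11−22=-11≡15 → p
r(17): 17−22=-5≡21 → v
f(5): 5−22=-17≡9 → j
a(0): 0−22=-22≡4 → e
k(10): 10−22=-12≡14 → o
g(6): 6−22=-16≡10 → k
w(22): 22−22=0 → a
t(19): 19−22=-3≡23 → x
i(8): 8−22=-14≡12 → m

xsvzepvjeokaxm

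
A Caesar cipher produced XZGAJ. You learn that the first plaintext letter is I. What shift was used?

15

From the crib: X(23)−I(8)=15, so the shift is 15.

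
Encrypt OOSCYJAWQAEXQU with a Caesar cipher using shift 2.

O(14): 14+2=16 → Q
O(14): 14+2=16 → Q
S(18): 18+2=20 → U
C(2): 2+2=4 → E
Y(24): 24+2=26≡0 → A
J(9): 9+2=11 → L
A(0): 0+2=2 → C
W(22): 22+2=24 → Y
Q(16): 16+2=18 → S
A(0): 0+2=2 → C
E(4): 4+2=6 → G
X(23): 23+2=25 → Z
Q(16): 16+2=18 → S
U(20): 20+2=22 → W

QQUEALCYSCGZSW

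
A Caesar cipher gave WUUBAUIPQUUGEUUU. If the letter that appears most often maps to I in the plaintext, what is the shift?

The most frequent ciphertext letter is U (appears 8 times).
U is position 20; I is position 8.
Shift = 12.

12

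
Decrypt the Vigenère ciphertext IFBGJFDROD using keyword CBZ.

Repeat the key across the ciphertext: CBZCBZCBZC
I(8)−C(2): 6 → G
F(5)−B(1): 4 → E
B(1)−Z(25): -24≡2 → C
G(6)−C(2): 4 → E
J(9)−B(1): 8 → I
F(5)−Z(25): -20≡6 → G
D(3)−C(2): 1 → B
R(17)−B(1): 16 → Q
O(14)−Z(25): -11≡15 → P
D(3)−C(2): 1 → B

GECEIGBQPB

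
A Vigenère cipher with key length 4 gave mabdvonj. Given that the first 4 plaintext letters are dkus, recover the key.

Subtract each crib letter from the matching ciphertext letter (mod 26):
m(12)−d(3)=9 → j
a(0)−k(10)=-10≡16 → q
b(1)−u(20)=-19≡7 → h
d(3)−s(18)=-15≡11 → l

jqhl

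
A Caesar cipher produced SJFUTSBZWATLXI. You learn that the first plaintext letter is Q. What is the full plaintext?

From the crib: S(18)−Q(16)=2, so the shift is 2.
Subtract 2 from each ciphertext letter:
S(18): 18−2=16 → Q
J(9): 9−2=7 → H
F(5): 5−2=3 → D
U(20): 20−2=18 → S
T(19): 19−2=17 → R
S(18): 18−2=16 → Q
B(1): 1−2=-1≡25 → Z
Z(25): 25−2=23 → X
W(22): 22−2=20 → U
A(0): 0−2=-2≡24 → Y
T(19): 19−2=17 → R
L(11): 11−2=9 → J
X(23): 23−2=21 → V
I(8): 8−2=6 → G

QHDSRQZXUYRJVG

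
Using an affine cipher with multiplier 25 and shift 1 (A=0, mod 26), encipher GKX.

VRE

G(6): 25·6+1=151≡21 → V
K(10): 25·10+1=251≡17 → R
X(23): 25·23+1=576≡4 → E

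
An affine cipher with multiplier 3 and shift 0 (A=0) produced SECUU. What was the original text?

The inverse of 3 mod 26 is 9, since 3·9=27≡1. Apply D(y)=9·(y−0) mod 26:
S(18): 9·(18−0)=162≡6 → G
E(4): 9·(4−0)=36≡10 → K
C(2): 9·(2−0)=18 → S
U(20): 9·(20−0)=180≡24 → Y
U(20): 9·(20−0)=180≡24 → Y

GKSYY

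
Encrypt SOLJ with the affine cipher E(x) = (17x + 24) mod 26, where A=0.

S(18): 17·18+24=330≡18 → S
O(14): 17·14+24=262≡2 → C
L(11): 17·11+24=211≡3 → D
J(9): 17·9+24=177≡21 → V

SCDV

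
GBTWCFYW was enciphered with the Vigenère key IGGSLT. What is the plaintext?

Repeat the key across the ciphertext: IGGSLTIG
G(6)−I(8): -2≡24 → Y
B(1)−G(6): -5≡21 → V
T(19)−G(6): 13 → N
W(22)−S(18): 4 → E
C(2)−L(11): -9≡17 → R
F(5)−T(19): -14≡12 → M
Y(24)−I(8): 16 → Q
W(22)−G(6): 16 → Q

YVNERMQQ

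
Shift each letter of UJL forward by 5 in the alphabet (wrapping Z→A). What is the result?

ZOQ

U(20): 20+5=25 → Z
J(9): 9+5=14 → O
L(11): 11+5=16 → Q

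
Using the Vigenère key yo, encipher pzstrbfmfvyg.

nnqhppdadjwu

Repeat the key across the message: yoyoyoyoyoyo
p(15)+y(24): 39≡13 → n
z(25)+o(14): 39≡13 → n
s(18)+y(24): 42≡16 → q
t(19)+o(14): 33≡7 → h
r(17)+y(24): 41≡15 → p
b(1)+o(14): 15 → p
f(5)+y(24): 29≡3 → d
m(12)+o(14): 26≡0 → a
f(5)+y(24): 29≡3 → d
v(21)+o(14): 35≡9 → j
y(24)+y(24): 48≡22 → w
g(6)+o(14): 20 → u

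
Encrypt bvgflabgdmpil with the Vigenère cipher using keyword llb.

mghqwbmrexajw

Repeat the key across the message: llbllbllbllbl
b(1)+l(11): 12 → m
v(21)+l(11): 32≡6 → g
g(6)+b(1): 7 → h
f(5)+l(11): 16 → q
l(11)+l(11): 22 → w
a(0)+b(1): 1 → b
b(1)+l(11): 12 → m
g(6)+l(11): 17 → r
d(3)+b(1): 4 → e
m(12)+l(11): 23 → x
p(15)+l(11): 26≡0 → a
i(8)+b(1): 9 → j
l(11)+l(11): 22 → w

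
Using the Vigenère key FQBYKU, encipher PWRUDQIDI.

UMSSNKNTJ

Repeat the key across the message: FQBYKUFQB
P(15)+F(5): 20 → U
W(22)+Q(16): 38≡12 → M
R(17)+B(1): 18 → S
U(20)+Y(24): 44≡18 → S
D(3)+K(10): 13 → N
Q(16)+U(20): 36≡10 → K
I(8)+F(5): 13 → N
D(3)+Q(16): 19 → T
I(8)+B(1): 9 → J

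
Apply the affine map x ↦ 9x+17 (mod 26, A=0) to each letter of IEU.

LBP

I(8): 9·8+17=89≡11 → L
E(4): 9·4+17=53≡1 → B
U(20): 9·20+17=197≡15 → P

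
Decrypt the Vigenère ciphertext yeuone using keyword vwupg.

diazhj

Repeat the key across the ciphertext: vwupgv
y(24)−v(21): 3 → d
e(4)−w(22): -18≡8 → i
u(20)−u(20): 0 → a
o(14)−p(15): -1≡25 → z
n(13)−g(6): 7 → h
e(4)−v(21): -17≡9 → j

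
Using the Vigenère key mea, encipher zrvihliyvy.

lvvullucvk

Repeat the key across the message: meameameam
z(25)+m(12): 37≡11 → l
r(17)+e(4): 21 → v
v(21)+a(0): 21 → v
i(8)+m(12): 20 → u
h(7)+e(4): 11 → l
l(11)+a(0): 11 → l
i(8)+m(12): 20 → u
y(24)+e(4): 28≡2 → c
v(21)+a(0): 21 → v
y(24)+m(12): 36≡10 → k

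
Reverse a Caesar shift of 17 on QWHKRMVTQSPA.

Q(16): 16−17=-1≡25 → Z
W(22): 22−17=5 → F
H(7): 7−17=-10≡16 → Q
K(10): 10−17=-7≡19 → T
R(17): 17−17=0 → A
M(12): 12−17=-5≡21 → V
V(21): 21−17=4 → E
T(19): 19−17=2 → C
Q(16): 16−17=-1≡25 → Z
S(18): 18−17=1 → B
P(15): 15−17=-2≡24 → Y
A(0): 0−17=-17≡9 → J

ZFQTAVECZBYJ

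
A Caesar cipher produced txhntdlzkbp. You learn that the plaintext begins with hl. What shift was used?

From the crib: t(19)−h(7)=12, so the shift is 12.

12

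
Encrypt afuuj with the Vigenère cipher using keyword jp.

Repeat the key across the message: jpjpj
a(0)+j(9): 9 → j
f(5)+p(15): 20 → u
u(20)+j(9): 29≡3 → d
u(20)+p(15): 35≡9 → j
j(9)+j(9): 18 → s

judjs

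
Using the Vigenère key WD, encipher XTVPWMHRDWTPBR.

Repeat the key across the message: WDWDWDWDWDWDWD
X(23)+W(22): 45≡19 → T
T(19)+D(3): 22 → W
V(21)+W(22): 43≡17 → R
P(15)+D(3): 18 → S
W(22)+W(22): 44≡18 → S
M(12)+D(3): 15 → P
H(7)+W(22): 29≡3 → D
R(17)+D(3): 20 → U
D(3)+W(22): 25 → Z
W(22)+D(3): 25 → Z
T(19)+W(22): 41≡15 → P
P(15)+D(3): 18 → S
B(1)+W(22): 23 → X
R(17)+D(3): 20 → U

TWRSSPDUZZPSXU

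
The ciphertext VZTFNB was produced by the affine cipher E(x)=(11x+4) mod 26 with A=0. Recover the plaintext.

LJZTPV

The inverse of 11 mod 26 is 19, since 11·19=209≡1. Apply D(y)=19·(y−4) mod 26:
V(21): 19·(21−4)=323≡11 → L
Z(25): 19·(25−4)=399≡9 → J
T(19): 19·(19−4)=285≡25 → Z
F(5): 19·(5−4)=19 → T
N(13): 19·(13−4)=171≡15 → P
B(1): 19·(1−4)=-57≡21 → V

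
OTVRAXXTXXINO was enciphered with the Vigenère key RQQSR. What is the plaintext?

Repeat the key across the ciphertext: RQQSRRQQSRRQQ
O(14)−R(17): -3≡23 → X
T(19)−Q(16): 3 → D
V(21)−Q(16): 5 → F
R(17)−S(18): -1≡25 → Z
A(0)−R(17): -17≡9 → J
X(23)−R(17): 6 → G
X(23)−Q(16): 7 → H
T(19)−Q(16): 3 → D
X(23)−S(18): 5 → F
X(23)−R(17): 6 → G
I(8)−R(17): -9≡17 → R
N(13)−Q(16): -3≡23 → X
O(14)−Q(16): -2≡24 → Y

XDFZJGHDFGRXY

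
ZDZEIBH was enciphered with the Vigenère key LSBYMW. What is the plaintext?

Repeat the key across the ciphertext: LSBYMWL
Z(25)−L(11): 14 → O
D(3)−S(18): -15≡11 → L
Z(25)−B(1): 24 → Y
E(4)−Y(24): -20≡6 → G
I(8)−M(12): -4≡22 → W
B(1)−W(22): -21≡5 → F
H(7)−L(11): -4≡22 → W

OLYGWFW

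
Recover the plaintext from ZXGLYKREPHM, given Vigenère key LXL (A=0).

Repeat the key across the ciphertext: LXLLXLLXLLX
Z(25)−L(11): 14 → O
X(23)−X(23): 0 → A
G(6)−L(11): -5≡21 → V
L(11)−L(11): 0 → A
Y(24)−X(23): 1 → B
K(10)−L(11): -1≡25 → Z
R(17)−L(11): 6 → G
E(4)−X(23): -19≡7 → H
P(15)−L(11): 4 → E
H(7)−L(11): -4≡22 → W
M(12)−X(23): -11≡15 → P

OAVABZGHEWP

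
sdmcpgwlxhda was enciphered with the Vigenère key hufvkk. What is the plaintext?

Repeat the key across the ciphertext: hufvkkhufvkk
s(18)−h(7): 11 → l
d(3)−u(20): -17≡9 → j
m(12)−f(5): 7 → h
c(2)−v(21): -19≡7 → h
p(15)−k(10): 5 → f
g(6)−k(10): -4≡22 → w
w(22)−h(7): 15 → p
l(11)−u(20): -9≡17 → r
x(23)−f(5): 18 → s
h(7)−v(21): -14≡12 → m
d(3)−k(10): -7≡19 → t
a(0)−k(10): -10≡16 → q

ljhhfwprsmtq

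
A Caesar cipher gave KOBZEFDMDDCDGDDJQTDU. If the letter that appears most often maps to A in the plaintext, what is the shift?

The most frequent ciphertext letter is D (appears 7 times).
D is position 3; A is position 0.
Shift = 3.

3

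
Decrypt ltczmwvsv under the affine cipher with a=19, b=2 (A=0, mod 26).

vfatgmbub

The inverse of 19 mod 26 is 11, since 19·11=209≡1. Apply D(y)=11·(y−2) mod 26:
l(11): 11·(11−2)=99≡21 → v
t(19): 11·(19−2)=187≡5 → f
c(2): 11·(2−2)=0 → a
z(25): 11·(25−2)=253≡19 → t
m(12): 11·(12−2)=110≡6 → g
w(22): 11·(22−2)=220≡12 → m
v(21): 11·(21−2)=209≡1 → b
s(18): 11·(18−2)=176≡20 → u
v(21): 11·(21−2)=209≡1 → b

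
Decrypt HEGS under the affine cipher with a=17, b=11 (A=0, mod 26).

The inverse of 17 mod 26 is 23, since 17·23=391≡1. Apply D(y)=23·(y−11) mod 26:
H(7): 23·(7−11)=-92≡12 → M
E(4): 23·(4−11)=-161≡21 → V
G(6): 23·(6−11)=-115≡15 → P
S(18): 23·(18−11)=161≡5 → F

MVPF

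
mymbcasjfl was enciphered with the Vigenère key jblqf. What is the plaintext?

dxblxrrypg

Repeat the key across the ciphertext: jblqfjblqf
m(12)−j(9): 3 → d
y(24)−b(1): 23 → x
m(12)−l(11): 1 → b
b(1)−q(16): -15≡11 → l
c(2)−f(5): -3≡23 → x
a(0)−j(9): -9≡17 → r
s(18)−b(1): 17 → r
j(9)−l(11): -2≡24 → y
f(5)−q(16): -11≡15 → p
l(11)−f(5): 6 → g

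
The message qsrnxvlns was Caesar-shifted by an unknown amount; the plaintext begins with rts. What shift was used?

25

From the crib: q(16)−r(17)=-1≡25, so the shift is 25.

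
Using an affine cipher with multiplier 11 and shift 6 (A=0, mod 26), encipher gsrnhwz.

uwltfov

g(6): 11·6+6=72≡20 → u
s(18): 11·18+6=204≡22 → w
r(17): 11·17+6=193≡11 → l
n(13): 11·13+6=149≡19 → t
h(7): 11·7+6=83≡5 → f
w(22): 11·22+6=248≡14 → o
z(25): 11·25+6=281≡21 → v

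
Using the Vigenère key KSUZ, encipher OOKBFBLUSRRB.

Repeat the key across the message: KSUZKSUZKSUZ
O(14)+K(10): 24 → Y
O(14)+S(18): 32≡6 → G
K(10)+U(20): 30≡4 → E
B(1)+Z(25): 26≡0 → A
F(5)+K(10): 15 → P
B(1)+S(18): 19 → T
L(11)+U(20): 31≡5 → F
U(20)+Z(25): 45≡19 → T
S(18)+K(10): 28≡2 → C
R(17)+S(18): 35≡9 → J
R(17)+U(20): 37≡11 → L
B(1)+Z(25): 26≡0 → A

YGEAPTFTCJLA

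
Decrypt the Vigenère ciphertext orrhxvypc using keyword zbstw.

pqzobwxxj

Repeat the key across the ciphertext: zbstwzbst
o(14)−z(25): -11≡15 → p
r(17)−b(1): 16 → q
r(17)−s(18): -1≡25 → z
h(7)−t(19): -12≡14 → o
x(23)−w(22): 1 → b
v(21)−z(25): -4≡22 → w
y(24)−b(1): 23 → x
p(15)−s(18): -3≡23 → x
c(2)−t(19): -17≡9 → j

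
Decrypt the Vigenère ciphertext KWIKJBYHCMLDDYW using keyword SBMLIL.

SVWZBQGGQBDSLXK

Repeat the key across the ciphertext: SBMLILSBMLILSBM
K(10)−S(18): -8≡18 → S
W(22)−B(1): 21 → V
I(8)−M(12): -4≡22 → W
K(10)−L(11): -1≡25 → Z
J(9)−I(8): 1 → B
B(1)−L(11): -10≡16 → Q
Y(24)−S(18): 6 → G
H(7)−B(1): 6 → G
C(2)−M(12): -10≡16 → Q
M(12)−L(11): 1 → B
L(11)−I(8): 3 → D
D(3)−L(11): -8≡18 → S
D(3)−S(18): -15≡11 → L
Y(24)−B(1): 23 → X
W(22)−M(12): 10 → K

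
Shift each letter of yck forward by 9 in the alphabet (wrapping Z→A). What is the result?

hlt

y(24): 24+9=33≡7 → h
c(2): 2+9=11 → l
k(10): 10+9=19 → t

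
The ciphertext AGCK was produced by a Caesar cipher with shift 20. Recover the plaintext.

GMIQ

A(0): 0−20=-20≡6 → G
G(6): 6−20=-14≡12 → M
C(2): 2−20=-18≡8 → I
K(10): 10−20=-10≡16 → Q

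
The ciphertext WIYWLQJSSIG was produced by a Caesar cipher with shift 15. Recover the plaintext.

HTJHWBUDDTR

W(22): 22−15=7 → H
I(8): 8−15=-7≡19 → T
Y(24): 24−15=9 → J
W(22): 22−15=7 → H
L(11): 11−15=-4≡22 → W
Q(16): 16−15=1 → B
J(9): 9−15=-6≡20 → U
S(18): 18−15=3 → D
S(18): 18−15=3 → D
I(8): 8−15=-7≡19 → T
G(6): 6−15=-9≡17 → R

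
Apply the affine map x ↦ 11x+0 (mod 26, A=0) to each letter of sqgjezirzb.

quovspkfpl

s(18): 11·18+0=198≡16 → q
q(16): 11·16+0=176≡20 → u
g(6): 11·6+0=66≡14 → o
j(9): 11·9+0=99≡21 → v
e(4): 11·4+0=44≡18 → s
z(25): 11·25+0=275≡15 → p
i(8): 11·8+0=88≡10 → k
r(17): 11·17+0=187≡5 → f
z(25): 11·25+0=275≡15 → p
b(1): 11·1+0=11 → l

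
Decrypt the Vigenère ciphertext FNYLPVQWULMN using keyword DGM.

CHMIJJNQIIGB

Repeat the key across the ciphertext: DGMDGMDGMDGM
F(5)−D(3): 2 → C
N(13)−G(6): 7 → H
Y(24)−M(12): 12 → M
L(11)−D(3): 8 → I
P(15)−G(6): 9 → J
V(21)−M(12): 9 → J
Q(16)−D(3): 13 → N
W(22)−G(6): 16 → Q
U(20)−M(12): 8 → I
L(11)−D(3): 8 → I
M(12)−G(6): 6 → G
N(13)−M(12): 1 → B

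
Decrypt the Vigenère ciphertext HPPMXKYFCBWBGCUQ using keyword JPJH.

Repeat the key across the ciphertext: JPJHJPJHJPJHJPJH
H(7)−J(9): -2≡24 → Y
P(15)−P(15): 0 → A
P(15)−J(9): 6 → G
M(12)−H(7): 5 → F
X(23)−J(9): 14 → O
K(10)−P(15): -5≡21 → V
Y(24)−J(9): 15 → P
F(5)−H(7): -2≡24 → Y
C(2)−J(9): -7≡19 → T
B(1)−P(15): -14≡12 → M
W(22)−J(9): 13 → N
B(1)−H(7): -6≡20 → U
G(6)−J(9): -3≡23 → X
C(2)−P(15): -13≡13 → N
U(20)−J(9): 11 → L
Q(16)−H(7): 9 → J

YAGFOVPYTMNUXNLJ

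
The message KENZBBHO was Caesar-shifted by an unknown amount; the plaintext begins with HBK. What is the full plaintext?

From the crib: K(10)−H(7)=3, so the shift is 3.
Subtract 3 from each ciphertext letter:
K(10): 10−3=7 → H
E(4): 4−3=1 → B
N(13): 13−3=10 → K
Z(25): 25−3=22 → W
B(1): 1−3=-2≡24 → Y
B(1): 1−3=-2≡24 → Y
H(7): 7−3=4 → E
O(14): 14−3=11 → L

HBKWYYEL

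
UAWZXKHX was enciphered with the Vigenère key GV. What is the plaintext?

Repeat the key across the ciphertext: GVGVGVGV
U(20)−G(6): 14 → O
A(0)−V(21): -21≡5 → F
W(22)−G(6): 16 → Q
Z(25)−V(21): 4 → E
X(23)−G(6): 17 → R
K(10)−V(21): -11≡15 → P
H(7)−G(6): 1 → B
X(23)−V(21): 2 → C

OFQERPBC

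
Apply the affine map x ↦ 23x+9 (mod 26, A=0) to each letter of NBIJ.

N(13): 23·13+9=308≡22 → W
B(1): 23·1+9=32≡6 → G
I(8): 23·8+9=193≡11 → L
J(9): 23·9+9=216≡8 → I

WGLI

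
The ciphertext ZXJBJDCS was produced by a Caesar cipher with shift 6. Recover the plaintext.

Z(25): 25−6=19 → T
X(23): 23−6=17 → R
J(9): 9−6=3 → D
B(1): 1−6=-5≡21 → V
J(9): 9−6=3 → D
D(3): 3−6=-3≡23 → X
C(2): 2−6=-4≡22 → W
S(18): 18−6=12 → M

TRDVDXWM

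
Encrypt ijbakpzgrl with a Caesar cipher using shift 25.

i(8): 8+25=33≡7 → h
j(9): 9+25=34≡8 → i
b(1): 1+25=26≡0 → a
a(0): 0+25=25 → z
k(10): 10+25=35≡9 → j
p(15): 15+25=40≡14 → o
z(25): 25+25=50≡24 → y
g(6): 6+25=31≡5 → f
r(17): 17+25=42≡16 → q
l(11): 11+25=36≡10 → k

hiazjoyfqk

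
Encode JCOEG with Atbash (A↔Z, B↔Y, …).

QXLVT

J(9) → Q(16)
C(2) → X(23)
O(14) → L(11)
E(4) → V(21)
G(6) → T(19)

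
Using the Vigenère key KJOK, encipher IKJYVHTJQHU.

STXIFQHTAQI

Repeat the key across the message: KJOKKJOKKJO
I(8)+K(10): 18 → S
K(10)+J(9): 19 → T
J(9)+O(14): 23 → X
Y(24)+K(10): 34≡8 → I
V(21)+K(10): 31≡5 → F
H(7)+J(9): 16 → Q
T(19)+O(14): 33≡7 → H
J(9)+K(10): 19 → T
Q(16)+K(10): 26≡0 → A
H(7)+J(9): 16 → Q
U(20)+O(14): 34≡8 → I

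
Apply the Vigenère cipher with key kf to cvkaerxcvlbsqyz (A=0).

maufowhhfqlxadj

Repeat the key across the message: kfkfkfkfkfkfkfk
c(2)+k(10): 12 → m
v(21)+f(5): 26≡0 → a
k(10)+k(10): 20 → u
a(0)+f(5): 5 → f
e(4)+k(10): 14 → o
r(17)+f(5): 22 → w
x(23)+k(10): 33≡7 → h
c(2)+f(5): 7 → h
v(21)+k(10): 31≡5 → f
l(11)+f(5): 16 → q
b(1)+k(10): 11 → l
s(18)+f(5): 23 → x
q(16)+k(10): 26≡0 → a
y(24)+f(5): 29≡3 → d
z(25)+k(10): 35≡9 → j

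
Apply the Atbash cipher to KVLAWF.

PEOZDU

K(10) → P(15)
V(21) → E(4)
L(11) → O(14)
A(0) → Z(25)
W(22) → D(3)
F(5) → U(20)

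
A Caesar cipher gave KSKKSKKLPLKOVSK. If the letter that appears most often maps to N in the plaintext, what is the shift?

The most frequent ciphertext letter is K (appears 7 times).
K is position 10; N is position 13.
Shift = -3≡23.

23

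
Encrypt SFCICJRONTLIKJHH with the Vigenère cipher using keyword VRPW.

NWREXAGKIKAEFAWD

Repeat the key across the message: VRPWVRPWVRPWVRPW
S(18)+V(21): 39≡13 → N
F(5)+R(17): 22 → W
C(2)+P(15): 17 → R
I(8)+W(22): 30≡4 → E
C(2)+V(21): 23 → X
J(9)+R(17): 26≡0 → A
R(17)+P(15): 32≡6 → G
O(14)+W(22): 36≡10 → K
N(13)+V(21): 34≡8 → I
T(19)+R(17): 36≡10 → K
L(11)+P(15): 26≡0 → A
I(8)+W(22): 30≡4 → E
K(10)+V(21): 31≡5 → F
J(9)+R(17): 26≡0 → A
H(7)+P(15): 22 → W
H(7)+W(22): 29≡3 → D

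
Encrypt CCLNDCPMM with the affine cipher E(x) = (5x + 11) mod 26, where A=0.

C(2): 5·2+11=21 → V
C(2): 5·2+11=21 → V
L(11): 5·11+11=66≡14 → O
N(13): 5·13+11=76≡24 → Y
D(3): 5·3+11=26≡0 → A
C(2): 5·2+11=21 → V
P(15): 5·15+11=86≡8 → I
M(12): 5·12+11=71≡19 → T
M(12): 5·12+11=71≡19 → T

VVOYAVITT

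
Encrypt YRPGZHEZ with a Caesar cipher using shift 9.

HAYPIQNI

Y(24): 24+9=33≡7 → H
R(17): 17+9=26≡0 → A
P(15): 15+9=24 → Y
G(6): 6+9=15 → P
Z(25): 25+9=34≡8 → I
H(7): 7+9=16 → Q
E(4): 4+9=13 → N
Z(25): 25+9=34≡8 → I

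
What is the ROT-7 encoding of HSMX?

OZTE

H(7): 7+7=14 → O
S(18): 18+7=25 → Z
M(12): 12+7=19 → T
X(23): 23+7=30≡4 → E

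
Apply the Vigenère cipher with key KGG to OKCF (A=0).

YQIP

Repeat the key across the message: KGGK
O(14)+K(10): 24 → Y
K(10)+G(6): 16 → Q
C(2)+G(6): 8 → I
F(5)+K(10): 15 → P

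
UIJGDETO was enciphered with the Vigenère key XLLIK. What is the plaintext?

XXYYTHID

Repeat the key across the ciphertext: XLLIKXLL
U(20)−X(23): -3≡23 → X
I(8)−L(11): -3≡23 → X
J(9)−L(11): -2≡24 → Y
G(6)−I(8): -2≡24 → Y
D(3)−K(10): -7≡19 → T
E(4)−X(23): -19≡7 → H
T(19)−L(11): 8 → I
O(14)−L(11): 3 → D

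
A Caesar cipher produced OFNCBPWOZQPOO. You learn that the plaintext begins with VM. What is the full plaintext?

VMUJIWDVGXWVV

From the crib: O(14)−V(21)=-7≡19, so the shift is 19.
Subtract 19 from each ciphertext letter:
O(14): 14−19=-5≡21 → V
F(5): 5−19=-14≡12 → M
N(13): 13−19=-6≡20 → U
C(2): 2−19=-17≡9 → J
B(1): 1−19=-18≡8 → I
P(15): 15−19=-4≡22 → W
W(22): 22−19=3 → D
O(14): 14−19=-5≡21 → V
Z(25): 25−19=6 → G
Q(16): 16−19=-3≡23 → X
P(15): 15−19=-4≡22 → W
O(14): 14−19=-5≡21 → V
O(14): 14−19=-5≡21 → V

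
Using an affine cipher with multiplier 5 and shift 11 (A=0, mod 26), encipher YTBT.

Y(24): 5·24+11=131≡1 → B
T(19): 5·19+11=106≡2 → C
B(1): 5·1+11=16 → Q
T(19): 5·19+11=106≡2 → C

BCQC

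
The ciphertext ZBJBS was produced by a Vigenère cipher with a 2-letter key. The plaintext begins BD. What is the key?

YY

Subtract each crib letter from the matching ciphertext letter (mod 26):
Z(25)−B(1)=24 → Y
B(1)−D(3)=-2≡24 → Y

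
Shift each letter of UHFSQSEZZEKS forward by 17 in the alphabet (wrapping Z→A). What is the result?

U(20): 20+17=37≡11 → L
H(7): 7+17=24 → Y
F(5): 5+17=22 → W
S(18): 18+17=35≡9 → J
Q(16): 16+17=33≡7 → H
S(18): 18+17=35≡9 → J
E(4): 4+17=21 → V
Z(25): 25+17=42≡16 → Q
Z(25): 25+17=42≡16 → Q
E(4): 4+17=21 → V
K(10): 10+17=27≡1 → B
S(18): 18+17=35≡9 → J

LYWJHJVQQVBJ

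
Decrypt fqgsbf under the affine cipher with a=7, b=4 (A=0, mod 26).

pyechp

The inverse of 7 mod 26 is 15, since 7·15=105≡1. Apply D(y)=15·(y−4) mod 26:
f(5): 15·(5−4)=15 → p
q(16): 15·(16−4)=180≡24 → y
g(6): 15·(6−4)=30≡4 → e
s(18): 15·(18−4)=210≡2 → c
b(1): 15·(1−4)=-45≡7 → h
f(5): 15·(5−4)=15 → p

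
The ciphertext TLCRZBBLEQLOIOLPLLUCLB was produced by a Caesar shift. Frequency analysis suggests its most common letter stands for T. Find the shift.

18

The most frequent ciphertext letter is L (appears 7 times).
L is position 11; T is position 19.
Shift = -8≡18.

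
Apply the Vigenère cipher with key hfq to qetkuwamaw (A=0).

Repeat the key across the message: hfqhfqhfqh
q(16)+h(7): 23 → x
e(4)+f(5): 9 → j
t(19)+q(16): 35≡9 → j
k(10)+h(7): 17 → r
u(20)+f(5): 25 → z
w(22)+q(16): 38≡12 → m
a(0)+h(7): 7 → h
m(12)+f(5): 17 → r
a(0)+q(16): 16 → q
w(22)+h(7): 29≡3 → d

xjjrzmhrqd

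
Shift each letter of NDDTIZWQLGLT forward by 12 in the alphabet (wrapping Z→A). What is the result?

N(13): 13+12=25 → Z
D(3): 3+12=15 → P
D(3): 3+12=15 → P
T(19): 19+12=31≡5 → F
I(8): 8+12=20 → U
Z(25): 25+12=37≡11 → L
W(22): 22+12=34≡8 → I
Q(16): 16+12=28≡2 → C
L(11): 11+12=23 → X
G(6): 6+12=18 → S
L(11): 11+12=23 → X
T(19): 19+12=31≡5 → F

ZPPFULICXSXF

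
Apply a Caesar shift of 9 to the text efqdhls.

e(4): 4+9=13 → n
f(5): 5+9=14 → o
q(16): 16+9=25 → z
d(3): 3+9=12 → m
h(7): 7+9=16 → q
l(11): 11+9=20 → u
s(18): 18+9=27≡1 → b

nozmqub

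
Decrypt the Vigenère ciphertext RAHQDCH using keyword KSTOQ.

HIOCNSP

Repeat the key across the ciphertext: KSTOQKS
R(17)−K(10): 7 → H
A(0)−S(18): -18≡8 → I
H(7)−T(19): -12≡14 → O
Q(16)−O(14): 2 → C
D(3)−Q(16): -13≡13 → N
C(2)−K(10): -8≡18 → S
H(7)−S(18): -11≡15 → P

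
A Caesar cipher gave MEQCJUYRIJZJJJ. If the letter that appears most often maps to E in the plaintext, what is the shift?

5

The most frequent ciphertext letter is J (appears 5 times).
J is position 9; E is position 4.
Shift = 5.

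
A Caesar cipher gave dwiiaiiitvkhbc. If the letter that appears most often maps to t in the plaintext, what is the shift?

15

The most frequent ciphertext letter is i (appears 5 times).
i is position 8; t is position 19.
Shift = -11≡15.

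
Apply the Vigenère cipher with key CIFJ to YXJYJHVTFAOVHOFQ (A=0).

Repeat the key across the message: CIFJCIFJCIFJCIFJ
Y(24)+C(2): 26≡0 → A
X(23)+I(8): 31≡5 → F
J(9)+F(5): 14 → O
Y(24)+J(9): 33≡7 → H
J(9)+C(2): 11 → L
H(7)+I(8): 15 → P
V(21)+F(5): 26≡0 → A
T(19)+J(9): 28≡2 → C
F(5)+C(2): 7 → H
A(0)+I(8): 8 → I
O(14)+F(5): 19 → T
V(21)+J(9): 30≡4 → E
H(7)+C(2): 9 → J
O(14)+I(8): 22 → W
F(5)+F(5): 10 → K
Q(16)+J(9): 25 → Z

AFOHLPACHITEJWKZ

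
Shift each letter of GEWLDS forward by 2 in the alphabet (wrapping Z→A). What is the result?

IGYNFU

G(6): 6+2=8 → I
E(4): 4+2=6 → G
W(22): 22+2=24 → Y
L(11): 11+2=13 → N
D(3): 3+2=5 → F
S(18): 18+2=20 → U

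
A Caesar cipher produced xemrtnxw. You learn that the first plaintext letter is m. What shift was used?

11

From the crib: x(23)−m(12)=11, so the shift is 11.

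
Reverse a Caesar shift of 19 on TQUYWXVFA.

T(19): 19−19=0 → A
Q(16): 16−19=-3≡23 → X
U(20): 20−19=1 → B
Y(24): 24−19=5 → F
W(22): 22−19=3 → D
X(23): 23−19=4 → E
V(21): 21−19=2 → C
F(5): 5−19=-14≡12 → M
A(0): 0−19=-19≡7 → H

AXBFDECMH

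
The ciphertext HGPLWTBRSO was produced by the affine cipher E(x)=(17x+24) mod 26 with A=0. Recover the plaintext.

ZCBNGPRVSE

The inverse of 17 mod 26 is 23, since 17·23=391≡1. Apply D(y)=23·(y−24) mod 26:
H(7): 23·(7−24)=-391≡25 → Z
G(6): 23·(6−24)=-414≡2 → C
P(15): 23·(15−24)=-207≡1 → B
L(11): 23·(11−24)=-299≡13 → N
W(22): 23·(22−24)=-46≡6 → G
T(19): 23·(19−24)=-115≡15 → P
B(1): 23·(1−24)=-529≡17 → R
R(17): 23·(17−24)=-161≡21 → V
S(18): 23·(18−24)=-138≡18 → S
O(14): 23·(14−24)=-230≡4 → E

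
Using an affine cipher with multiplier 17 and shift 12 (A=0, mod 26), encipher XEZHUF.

NCVBOT

X(23): 17·23+12=403≡13 → N
E(4): 17·4+12=80≡2 → C
Z(25): 17·25+12=437≡21 → V
H(7): 17·7+12=131≡1 → B
U(20): 17·20+12=352≡14 → O
F(5): 17·5+12=97≡19 → T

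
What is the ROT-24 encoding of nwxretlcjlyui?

luvpcrjahjwsg

n(13): 13+24=37≡11 → l
w(22): 22+24=46≡20 → u
x(23): 23+24=47≡21 → v
r(17): 17+24=41≡15 → p
e(4): 4+24=28≡2 → c
t(19): 19+24=43≡17 → r
l(11): 11+24=35≡9 → j
c(2): 2+24=26≡0 → a
j(9): 9+24=33≡7 → h
l(11): 11+24=35≡9 → j
y(24): 24+24=48≡22 → w
u(20): 20+24=44≡18 → s
i(8): 8+24=32≡6 → g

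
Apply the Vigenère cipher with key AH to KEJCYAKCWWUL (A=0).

Repeat the key across the message: AHAHAHAHAHAH
K(10)+A(0): 10 → K
E(4)+H(7): 11 → L
J(9)+A(0): 9 → J
C(2)+H(7): 9 → J
Y(24)+A(0): 24 → Y
A(0)+H(7): 7 → H
K(10)+A(0): 10 → K
C(2)+H(7): 9 → J
W(22)+A(0): 22 → W
W(22)+H(7): 29≡3 → D
U(20)+A(0): 20 → U
L(11)+H(7): 18 → S

KLJJYHKJWDUS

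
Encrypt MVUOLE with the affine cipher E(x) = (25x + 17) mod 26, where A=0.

M(12): 25·12+17=317≡5 → F
V(21): 25·21+17=542≡22 → W
U(20): 25·20+17=517≡23 → X
O(14): 25·14+17=367≡3 → D
L(11): 25·11+17=292≡6 → G
E(4): 25·4+17=117≡13 → N

FWXDGN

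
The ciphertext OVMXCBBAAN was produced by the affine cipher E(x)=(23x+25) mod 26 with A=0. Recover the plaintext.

The inverse of 23 mod 26 is 17, since 23·17=391≡1. Apply D(y)=17·(y−25) mod 26:
O(14): 17·(14−25)=-187≡21 → V
V(21): 17·(21−25)=-68≡10 → K
M(12): 17·(12−25)=-221≡13 → N
X(23): 17·(23−25)=-34≡18 → S
C(2): 17·(2−25)=-391≡25 → Z
B(1): 17·(1−25)=-408≡8 → I
B(1): 17·(1−25)=-408≡8 → I
A(0): 17·(0−25)=-425≡17 → R
A(0): 17·(0−25)=-425≡17 → R
N(13): 17·(13−25)=-204≡4 → E

VKNSZIIRRE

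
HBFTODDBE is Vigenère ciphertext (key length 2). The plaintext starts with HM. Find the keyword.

Subtract each crib letter from the matching ciphertext letter (mod 26):
H(7)−H(7)=0 → A
B(1)−M(12)=-11≡15 → P

AP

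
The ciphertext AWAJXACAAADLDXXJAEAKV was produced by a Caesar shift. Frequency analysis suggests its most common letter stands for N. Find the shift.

13

The most frequent ciphertext letter is A (appears 8 times).
A is position 0; N is position 13.
Shift = -13≡13.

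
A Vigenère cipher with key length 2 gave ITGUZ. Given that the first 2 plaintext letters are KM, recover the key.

Subtract each crib letter from the matching ciphertext letter (mod 26):
I(8)−K(10)=-2≡24 → Y
T(19)−M(12)=7 → H

YH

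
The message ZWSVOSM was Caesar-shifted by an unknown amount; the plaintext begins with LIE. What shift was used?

From the crib: Z(25)−L(11)=14, so the shift is 14.

14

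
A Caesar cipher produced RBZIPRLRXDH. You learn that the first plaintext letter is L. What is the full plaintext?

From the crib: R(17)−L(11)=6, so the shift is 6.
Subtract 6 from each ciphertext letter:
R(17): 17−6=11 → L
B(1): 1−6=-5≡21 → V
Z(25): 25−6=19 → T
I(8): 8−6=2 → C
P(15): 15−6=9 → J
R(17): 17−6=11 → L
L(11): 11−6=5 → F
R(17): 17−6=11 → L
X(23): 23−6=17 → R
D(3): 3−6=-3≡23 → X
H(7): 7−6=1 → B

LVTCJLFLRXB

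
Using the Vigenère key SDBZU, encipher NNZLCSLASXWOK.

FQAKWKOBRRORL

Repeat the key across the message: SDBZUSDBZUSDB
N(13)+S(18): 31≡5 → F
N(13)+D(3): 16 → Q
Z(25)+B(1): 26≡0 → A
L(11)+Z(25): 36≡10 → K
C(2)+U(20): 22 → W
S(18)+S(18): 36≡10 → K
L(11)+D(3): 14 → O
A(0)+B(1): 1 → B
S(18)+Z(25): 43≡17 → R
X(23)+U(20): 43≡17 → R
W(22)+S(18): 40≡14 → O
O(14)+D(3): 17 → R
K(10)+B(1): 11 → L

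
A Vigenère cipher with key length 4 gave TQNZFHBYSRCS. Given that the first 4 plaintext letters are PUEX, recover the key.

EWJC

Subtract each crib letter from the matching ciphertext letter (mod 26):
T(19)−P(15)=4 → E
Q(16)−U(20)=-4≡22 → W
N(13)−E(4)=9 → J
Z(25)−X(23)=2 → C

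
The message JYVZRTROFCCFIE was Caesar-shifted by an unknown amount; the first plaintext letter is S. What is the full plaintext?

SHEIACAXOLLORN

From the crib: J(9)−S(18)=-9≡17, so the shift is 17.
Subtract 17 from each ciphertext letter:
J(9): 9−17=-8≡18 → S
Y(24): 24−17=7 → H
V(21): 21−17=4 → E
Z(25): 25−17=8 → I
R(17): 17−17=0 → A
T(19): 19−17=2 → C
R(17): 17−17=0 → A
O(14): 14−17=-3≡23 → X
F(5): 5−17=-12≡14 → O
C(2): 2−17=-15≡11 → L
C(2): 2−17=-15≡11 → L
F(5): 5−17=-12≡14 → O
I(8): 8−17=-9≡17 → R
E(4): 4−17=-13≡13 → N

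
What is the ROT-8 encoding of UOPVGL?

U(20): 20+8=28≡2 → C
O(14): 14+8=22 → W
P(15): 15+8=23 → X
V(21): 21+8=29≡3 → D
G(6): 6+8=14 → O
L(11): 11+8=19 → T

CWXDOT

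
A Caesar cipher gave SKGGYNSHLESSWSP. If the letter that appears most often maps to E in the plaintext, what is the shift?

The most frequent ciphertext letter is S (appears 5 times).
S is position 18; E is position 4.
Shift = 14.

14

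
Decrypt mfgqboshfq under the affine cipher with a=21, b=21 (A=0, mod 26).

The inverse of 21 mod 26 is 5, since 21·5=105≡1. Apply D(y)=5·(y−21) mod 26:
m(12): 5·(12−21)=-45≡7 → h
f(5): 5·(5−21)=-80≡24 → y
g(6): 5·(6−21)=-75≡3 → d
q(16): 5·(16−21)=-25≡1 → b
b(1): 5·(1−21)=-100≡4 → e
o(14): 5·(14−21)=-35≡17 → r
s(18): 5·(18−21)=-15≡11 → l
h(7): 5·(7−21)=-70≡8 → i
f(5): 5·(5−21)=-80≡24 → y
q(16): 5·(16−21)=-25≡1 → b

hydberliyb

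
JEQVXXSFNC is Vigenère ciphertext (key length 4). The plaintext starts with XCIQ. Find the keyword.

Subtract each crib letter from the matching ciphertext letter (mod 26):
J(9)−X(23)=-14≡12 → M
E(4)−C(2)=2 → C
Q(16)−I(8)=8 → I
V(21)−Q(16)=5 → F

MCIF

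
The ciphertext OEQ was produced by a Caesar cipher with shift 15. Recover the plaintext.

ZPB

O(14): 14−15=-1≡25 → Z
E(4): 4−15=-11≡15 → P
Q(16): 16−15=1 → B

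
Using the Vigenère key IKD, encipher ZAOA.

Repeat the key across the message: IKDI
Z(25)+I(8): 33≡7 → H
A(0)+K(10): 10 → K
O(14)+D(3): 17 → R
A(0)+I(8): 8 → I

HKRI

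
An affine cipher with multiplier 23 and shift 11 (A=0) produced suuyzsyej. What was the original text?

pxxnepnls

The inverse of 23 mod 26 is 17, since 23·17=391≡1. Apply D(y)=17·(y−11) mod 26:
s(18): 17·(18−11)=119≡15 → p
u(20): 17·(20−11)=153≡23 → x
u(20): 17·(20−11)=153≡23 → x
y(24): 17·(24−11)=221≡13 → n
z(25): 17·(25−11)=238≡4 → e
s(18): 17·(18−11)=119≡15 → p
y(24): 17·(24−11)=221≡13 → n
e(4): 17·(4−11)=-119≡11 → l
j(9): 17·(9−11)=-34≡18 → s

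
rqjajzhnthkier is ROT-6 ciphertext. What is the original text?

r(17): 17−6=11 → l
q(16): 16−6=10 → k
j(9): 9−6=3 → d
a(0): 0−6=-6≡20 → u
j(9): 9−6=3 → d
z(25): 25−6=19 → t
h(7): 7−6=1 → b
n(13): 13−6=7 → h
t(19): 19−6=13 → n
h(7): 7−6=1 → b
k(10): 10−6=4 → e
i(8): 8−6=2 → c
e(4): 4−6=-2≡24 → y
r(17): 17−6=11 → l

lkdudtbhnbecyl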